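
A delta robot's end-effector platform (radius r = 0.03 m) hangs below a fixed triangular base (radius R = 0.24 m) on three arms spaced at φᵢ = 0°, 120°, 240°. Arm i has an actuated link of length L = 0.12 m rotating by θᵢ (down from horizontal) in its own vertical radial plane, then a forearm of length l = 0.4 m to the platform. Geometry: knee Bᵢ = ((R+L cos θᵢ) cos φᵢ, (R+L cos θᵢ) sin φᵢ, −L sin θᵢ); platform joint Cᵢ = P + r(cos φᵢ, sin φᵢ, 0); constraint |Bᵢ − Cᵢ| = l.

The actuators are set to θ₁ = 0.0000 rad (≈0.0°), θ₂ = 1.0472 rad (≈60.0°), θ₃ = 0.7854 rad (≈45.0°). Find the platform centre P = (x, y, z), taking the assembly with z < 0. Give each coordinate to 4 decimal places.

φ1=0.0°: virtual centre (0.3300, 0.0000, 0.0000), radius l
φ2=120.0°: virtual centre (-0.1350, 0.2338, -0.1039), radius l
φ3=240.0°: virtual centre (-0.1474, -0.2553, -0.0849), radius l
eliminate P² terms by subtracting sphere 1 from 2 and 3
[-0.9300 0.4677 -0.2078]·P = -0.0252;  [-0.9549 -0.5107 -0.1697]·P = -0.0148
det = 0.9215;  x = 0.0215+-0.2013z,  y = -0.0112+0.0441z
sphere 1 gives Az²+Bz+C=0 with A=1.0425, B=0.1232, C=-0.0647;  B²−4AC=0.2849;  roots -0.3151, 0.1969;  negative root z = -0.3151
x = 0.0849, y = -0.0251

(0.0849, -0.0251, -0.3151)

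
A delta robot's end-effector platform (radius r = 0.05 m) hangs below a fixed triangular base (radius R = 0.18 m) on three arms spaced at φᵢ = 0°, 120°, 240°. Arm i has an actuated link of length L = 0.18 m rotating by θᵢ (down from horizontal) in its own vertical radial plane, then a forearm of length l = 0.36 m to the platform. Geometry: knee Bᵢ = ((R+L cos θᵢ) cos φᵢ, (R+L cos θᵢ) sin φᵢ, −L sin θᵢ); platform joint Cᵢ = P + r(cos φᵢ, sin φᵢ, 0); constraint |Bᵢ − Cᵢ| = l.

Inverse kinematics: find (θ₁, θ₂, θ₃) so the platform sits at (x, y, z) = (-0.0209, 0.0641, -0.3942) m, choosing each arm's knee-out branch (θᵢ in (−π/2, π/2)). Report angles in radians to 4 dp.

θ₁ = 0.9598, θ₂ = 0.6107, θ₃ = 1.0469

arm 1 (φ=0.0°): x'=-0.0209, y'=0.0641
  A=0.1509, B=-0.3942, C=(l²−L²−A²−y'²−z²)/(2L)=-0.2363
  γ=atan2(-0.3942,0.1509)=-1.2052;  ψ=arccos(-0.5599)=2.1650;  θ1=γ+ψ≈0.9598
arm 2 (φ=120.0°): x'=0.0660, y'=-0.0140
  A=0.0640, B=-0.3942, C=(l²−L²−A²−y'²−z²)/(2L)=-0.1736
  √(A²+B²)=0.3994;  θ2 = -1.4098+2.0204 ≈ 0.6107
arm 3 (φ=240.0°): x'=-0.0451, y'=-0.0501
  A cos θ + B sin θ = C:  0.1751·cos θ + -0.3942·sin θ = -0.2538
  √(A²+B²)=0.4313;  θ3 = -1.1529+2.1998 ≈ 1.0469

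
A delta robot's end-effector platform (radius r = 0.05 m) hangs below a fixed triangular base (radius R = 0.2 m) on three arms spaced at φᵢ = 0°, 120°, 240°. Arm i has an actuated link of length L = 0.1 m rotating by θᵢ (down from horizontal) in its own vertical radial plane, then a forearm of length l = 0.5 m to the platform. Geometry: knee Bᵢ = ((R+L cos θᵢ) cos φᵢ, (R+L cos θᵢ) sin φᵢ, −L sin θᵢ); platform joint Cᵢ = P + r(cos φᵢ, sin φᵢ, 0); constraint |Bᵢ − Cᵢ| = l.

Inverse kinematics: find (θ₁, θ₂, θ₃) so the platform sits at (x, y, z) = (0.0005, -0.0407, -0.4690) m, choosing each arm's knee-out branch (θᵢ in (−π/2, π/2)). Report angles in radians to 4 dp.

arm 1 (φ=0.0°): x'=0.0005, y'=-0.0407
  e−x'=0.1495;  (l²−L²−(e−x')²−y'²−z²)/2L = -0.0198
  γ=atan2(-0.4690,0.1495)=-1.2622;  ψ=arccos(-0.0403)=1.6111;  θ1=γ+ψ≈0.3489
φ2=120.0° → target in arm frame (-0.0355, 0.0199)
  A cos θ + B sin θ = C:  0.1855·cos θ + -0.4690·sin θ = -0.0738
  γ=atan2(-0.4690,0.1855)=-1.1942;  ψ=arccos(-0.1464)=1.7177;  θ2=γ+ψ≈0.5236
φ3=240.0° → target in arm frame (0.0350, 0.0208)
  A cos θ + B sin θ = C:  0.1150·cos θ + -0.4690·sin θ = 0.0319
  θ3 = atan2(B,A) + arccos(C/0.4829) = 0.1743

θ₁ = 0.3489, θ₂ = 0.5236, θ₃ = 0.1743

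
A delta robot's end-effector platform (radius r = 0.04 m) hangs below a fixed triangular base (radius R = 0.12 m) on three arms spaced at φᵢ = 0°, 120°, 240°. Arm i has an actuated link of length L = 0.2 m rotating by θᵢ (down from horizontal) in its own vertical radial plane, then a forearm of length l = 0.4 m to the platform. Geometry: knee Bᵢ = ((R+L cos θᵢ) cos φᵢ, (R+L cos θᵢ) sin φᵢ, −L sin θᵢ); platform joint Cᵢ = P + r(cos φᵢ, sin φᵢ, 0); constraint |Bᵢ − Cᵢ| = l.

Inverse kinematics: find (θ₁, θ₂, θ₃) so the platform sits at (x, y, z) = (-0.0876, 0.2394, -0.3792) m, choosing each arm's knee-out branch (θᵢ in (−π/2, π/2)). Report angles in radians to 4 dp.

θ₁ = 1.1349, θ₂ = -0.0871, θ₃ = 1.3093

φ1=0.0° → target in arm frame (-0.0876, 0.2394)
  A=0.1676, B=-0.3792, C=(l²−L²−A²−y'²−z²)/(2L)=-0.2730
  √(A²+B²)=0.4146;  θ1 = -1.1546+2.2896 ≈ 1.1349
rotate P by −φ2: (0.2511, -0.0438, -0.3792)
  A=-0.1711, B=-0.3792, C=(l²−L²−A²−y'²−z²)/(2L)=-0.1375
  θ2 = atan2(B,A) + arccos(C/0.4160) = -0.0871
arm 3 (φ=240.0°): x'=-0.1635, y'=-0.1956
  A cos θ + B sin θ = C:  0.2435·cos θ + -0.3792·sin θ = -0.3034
  √(A²+B²)=0.4507;  θ3 = -0.9999+2.3092 ≈ 1.3093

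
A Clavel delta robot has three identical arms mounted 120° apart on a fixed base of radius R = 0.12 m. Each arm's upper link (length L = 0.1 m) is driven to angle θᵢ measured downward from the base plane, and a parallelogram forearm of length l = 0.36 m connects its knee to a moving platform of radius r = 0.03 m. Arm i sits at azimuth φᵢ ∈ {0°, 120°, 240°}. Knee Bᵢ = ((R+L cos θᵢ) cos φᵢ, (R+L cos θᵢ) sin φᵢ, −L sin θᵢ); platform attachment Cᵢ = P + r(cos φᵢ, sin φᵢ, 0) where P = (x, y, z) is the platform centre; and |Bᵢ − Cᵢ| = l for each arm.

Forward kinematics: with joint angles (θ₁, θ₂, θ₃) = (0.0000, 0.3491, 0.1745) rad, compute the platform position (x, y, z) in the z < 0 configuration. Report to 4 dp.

φ1=0.0°: virtual centre (0.1900, 0.0000, 0.0000), radius l
arm 2 at φ=120.0°: e+L cos θ2 = 0.1840;  centre 2 = (-0.0920, 0.1593, -0.0342)
centre 3 = (0.1885·cos240.0°, 0.1885·sin240.0°, -0.0174) = (-0.0942, -0.1632, -0.0174)
subtract pairs → two planes through P
[-0.5640 0.3186 -0.0684]·P = -0.0011;  [-0.5685 -0.3265 -0.0347]·P = -0.0003
Cramer: x(z) = 0.0012-0.0914z;  y(z) = -0.0013+0.0529z
sphere 1 gives Az²+Bz+C=0 with A=1.0112, B=0.0344, C=-0.0940;  B²−4AC=0.3812;  roots -0.3223, 0.2883;  negative root z = -0.3223
x = 0.0307, y = -0.0183

(0.0307, -0.0183, -0.3223)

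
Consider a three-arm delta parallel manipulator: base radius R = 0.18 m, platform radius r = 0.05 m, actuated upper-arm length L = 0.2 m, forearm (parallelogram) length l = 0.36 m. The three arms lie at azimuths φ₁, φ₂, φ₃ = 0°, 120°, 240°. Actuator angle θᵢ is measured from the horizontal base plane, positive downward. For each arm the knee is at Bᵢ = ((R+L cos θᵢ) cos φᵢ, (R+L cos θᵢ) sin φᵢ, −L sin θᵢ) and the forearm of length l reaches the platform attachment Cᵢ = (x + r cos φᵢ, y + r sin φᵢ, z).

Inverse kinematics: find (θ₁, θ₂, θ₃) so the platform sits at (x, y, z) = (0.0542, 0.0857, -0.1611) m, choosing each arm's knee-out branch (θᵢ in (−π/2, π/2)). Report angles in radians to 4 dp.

θ₁ = -0.3496, θ₂ = -0.2621, θ₃ = 0.8726

rotate P by −φ1: (0.0542, 0.0857, -0.1611)
  A=0.0758, B=-0.1611, C=(l²−L²−A²−y'²−z²)/(2L)=0.1264
  √(A²+B²)=0.1780;  θ1 = -1.1310+0.7814 ≈ -0.3496
φ2=120.0° → target in arm frame (0.0471, -0.0898)
  A=0.0829, B=-0.1611, C=(l²−L²−A²−y'²−z²)/(2L)=0.1218
  θ2 = atan2(B,A) + arccos(C/0.1812) = -0.2621
φ3=240.0° → target in arm frame (-0.1013, 0.0041)
  A cos θ + B sin θ = C:  0.2313·cos θ + -0.1611·sin θ = 0.0253
  √(A²+B²)=0.2819;  θ3 = -0.6083+1.4809 ≈ 0.8726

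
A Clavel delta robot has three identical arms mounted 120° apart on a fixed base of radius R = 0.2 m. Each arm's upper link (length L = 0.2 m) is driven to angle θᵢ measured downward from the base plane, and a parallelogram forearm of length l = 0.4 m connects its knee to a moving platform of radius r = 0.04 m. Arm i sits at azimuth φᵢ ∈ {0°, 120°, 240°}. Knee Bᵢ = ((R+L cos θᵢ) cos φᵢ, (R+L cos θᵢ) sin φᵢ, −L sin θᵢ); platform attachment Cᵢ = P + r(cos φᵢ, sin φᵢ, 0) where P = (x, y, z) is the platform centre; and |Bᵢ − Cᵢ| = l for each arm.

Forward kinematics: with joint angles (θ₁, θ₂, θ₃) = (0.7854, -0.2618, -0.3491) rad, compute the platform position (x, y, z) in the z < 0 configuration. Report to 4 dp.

(-0.0959, -0.0042, -0.1877)

centre 1 = (0.3014·cos0.0°, 0.3014·sin0.0°, -0.1414) = (0.3014, 0.0000, -0.1414)
centre 2 = (0.3532·cos120.0°, 0.3532·sin120.0°, 0.0518) = (-0.1766, 0.3059, 0.0518)
centre 3 = (0.3479·cos240.0°, 0.3479·sin240.0°, 0.0684) = (-0.1740, -0.3013, 0.0684)
|centre ₂|²−|centre ₁|² = 0.0166;  |centre ₃|²−|centre ₁|² = 0.0149
plane₁₂: -0.9560x+0.6117y+0.3864z = 0.0166
det = 1.1578;  x = -0.0165+0.4229z,  y = 0.0013+0.0292z
sphere 1 gives Az²+Bz+C=0 with A=1.1797, B=0.0141, C=-0.0389;  B²−4AC=0.1839;  roots -0.1877, 0.1758;  negative root z = -0.1877
x = -0.0959, y = -0.0042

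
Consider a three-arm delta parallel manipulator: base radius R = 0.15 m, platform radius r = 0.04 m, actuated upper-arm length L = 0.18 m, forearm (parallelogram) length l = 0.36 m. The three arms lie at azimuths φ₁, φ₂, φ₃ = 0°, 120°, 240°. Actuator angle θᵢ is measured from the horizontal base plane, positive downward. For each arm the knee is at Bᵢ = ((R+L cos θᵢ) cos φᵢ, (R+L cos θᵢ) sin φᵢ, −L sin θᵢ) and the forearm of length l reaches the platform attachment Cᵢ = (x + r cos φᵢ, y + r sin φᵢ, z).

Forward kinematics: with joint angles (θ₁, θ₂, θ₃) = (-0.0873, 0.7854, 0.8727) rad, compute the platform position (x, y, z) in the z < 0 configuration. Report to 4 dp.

centre 1 = (0.2893·cos0.0°, 0.2893·sin0.0°, 0.0157) = (0.2893, 0.0000, 0.0157)
arm 2 at φ=120.0°: ρ2 = 0.2373;  centre 2 = (-0.1186, 0.2055, -0.1273)
φ3=240.0°: virtual centre (-0.1128, -0.1955, -0.1379), radius l
|centre ₂|²−|centre ₁|² = -0.0114;  |centre ₃|²−|centre ₁|² = -0.0140
plane₁₂: -0.8159x+0.4110y+-0.2859z = -0.0114
Cramer: x(z) = 0.0157-0.3665z;  y(z) = 0.0034-0.0318z
quadratic in z: (1.1353)z²+(0.1689)z+(-0.0545)=0, √Δ=0.5254 → z ∈ {-0.3058, 0.1570}; z = -0.3058 (taking z<0)
x = 0.1278, y = 0.0131

(0.1278, 0.0131, -0.3058)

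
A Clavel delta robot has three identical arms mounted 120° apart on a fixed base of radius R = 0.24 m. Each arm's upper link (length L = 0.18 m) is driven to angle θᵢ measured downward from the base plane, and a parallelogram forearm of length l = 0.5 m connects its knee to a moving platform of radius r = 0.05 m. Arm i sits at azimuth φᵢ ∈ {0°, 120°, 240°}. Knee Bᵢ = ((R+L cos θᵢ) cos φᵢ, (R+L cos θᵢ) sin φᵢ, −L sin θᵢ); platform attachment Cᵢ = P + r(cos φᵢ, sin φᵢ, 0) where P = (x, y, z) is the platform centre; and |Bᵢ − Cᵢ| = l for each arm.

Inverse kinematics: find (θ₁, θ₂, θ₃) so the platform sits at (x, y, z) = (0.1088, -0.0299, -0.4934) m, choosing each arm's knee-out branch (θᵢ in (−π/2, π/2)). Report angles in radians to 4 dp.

θ₁ = 0.3493, θ₂ = 1.0473, θ₃ = 0.8727

φ1=0.0° → target in arm frame (0.1088, -0.0299)
  A cos θ + B sin θ = C:  0.0812·cos θ + -0.4934·sin θ = -0.0926
  γ=atan2(-0.4934,0.0812)=-1.4077;  ψ=arccos(-0.1852)=1.7570;  θ1=γ+ψ≈0.3493
arm 2 (φ=120.0°): x'=-0.0803, y'=-0.0793
  A=0.2703, B=-0.4934, C=(l²−L²−A²−y'²−z²)/(2L)=-0.2922
  θ2 = atan2(B,A) + arccos(C/0.5626) = 1.0473
φ3=240.0° → target in arm frame (-0.0285, 0.1092)
  A cos θ + B sin θ = C:  0.2185·cos θ + -0.4934·sin θ = -0.2375
  θ3 = atan2(B,A) + arccos(C/0.5396) = 0.8727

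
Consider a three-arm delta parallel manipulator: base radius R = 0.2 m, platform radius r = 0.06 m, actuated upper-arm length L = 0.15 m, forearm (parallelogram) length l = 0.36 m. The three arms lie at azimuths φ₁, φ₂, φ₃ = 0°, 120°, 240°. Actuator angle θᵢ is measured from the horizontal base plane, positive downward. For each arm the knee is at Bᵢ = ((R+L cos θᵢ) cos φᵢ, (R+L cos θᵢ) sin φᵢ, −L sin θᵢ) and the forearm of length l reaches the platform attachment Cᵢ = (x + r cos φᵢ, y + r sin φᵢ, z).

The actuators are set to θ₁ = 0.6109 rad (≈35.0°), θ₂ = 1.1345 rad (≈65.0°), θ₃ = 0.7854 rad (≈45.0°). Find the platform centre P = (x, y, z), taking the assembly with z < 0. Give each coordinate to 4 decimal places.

(0.0513, -0.0468, -0.3736)

φ1=0.0°: virtual centre (0.2629, 0.0000, -0.0860), radius l
φ2=120.0°: virtual centre (-0.1017, 0.1761, -0.1359), radius l
φ3=240.0°: virtual centre (-0.1230, -0.2131, -0.1061), radius l
subtract pairs → two planes through P
linear system: -0.7291x+0.3523y = -0.0167−-0.0998z; -0.7718x+-0.4262y = -0.0047−-0.0401z
det = 0.5826;  x = 0.0150+-0.0972z,  y = -0.0162+0.0821z
quadratic in z: (1.0162)z²+(0.2176)z+(-0.0605)=0, √Δ=0.5416 → z ∈ {-0.3736, 0.1594}; z = -0.3736 (taking z<0)
x = 0.0513, y = -0.0468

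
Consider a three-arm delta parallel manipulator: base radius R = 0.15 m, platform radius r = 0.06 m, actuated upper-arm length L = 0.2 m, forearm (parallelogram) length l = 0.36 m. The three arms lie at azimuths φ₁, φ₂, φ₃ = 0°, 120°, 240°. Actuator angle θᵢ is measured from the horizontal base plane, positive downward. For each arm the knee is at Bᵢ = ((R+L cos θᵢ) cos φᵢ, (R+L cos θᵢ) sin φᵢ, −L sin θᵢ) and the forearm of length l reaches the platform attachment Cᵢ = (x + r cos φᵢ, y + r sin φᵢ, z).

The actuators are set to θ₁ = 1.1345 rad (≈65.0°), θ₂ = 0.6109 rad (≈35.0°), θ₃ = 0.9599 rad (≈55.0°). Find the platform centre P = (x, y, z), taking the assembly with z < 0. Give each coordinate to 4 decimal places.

(-0.0755, 0.0600, -0.4332)

φ1=0.0°: virtual centre (0.1745, 0.0000, -0.1813), radius l
S2 = (0.2538·cos120.0°, 0.2538·sin120.0°, -0.1147) = (-0.1269, 0.2198, -0.1147)
φ3=240.0°: virtual centre (-0.1024, -0.1773, -0.1638), radius l
subtract pairs → two planes through P
[-0.6029 0.4396 0.1331]·P = 0.0143;  [-0.5538 -0.3546 0.0349]·P = 0.0054
Cramer: x(z) = -0.0163+0.1367z;  y(z) = 0.0101-0.1152z
sphere 1 gives Az²+Bz+C=0 with A=1.0320, B=0.3080, C=-0.0602;  B²−4AC=0.3435;  roots -0.4332, 0.1347;  negative root z = -0.4332
x = -0.0755, y = 0.0600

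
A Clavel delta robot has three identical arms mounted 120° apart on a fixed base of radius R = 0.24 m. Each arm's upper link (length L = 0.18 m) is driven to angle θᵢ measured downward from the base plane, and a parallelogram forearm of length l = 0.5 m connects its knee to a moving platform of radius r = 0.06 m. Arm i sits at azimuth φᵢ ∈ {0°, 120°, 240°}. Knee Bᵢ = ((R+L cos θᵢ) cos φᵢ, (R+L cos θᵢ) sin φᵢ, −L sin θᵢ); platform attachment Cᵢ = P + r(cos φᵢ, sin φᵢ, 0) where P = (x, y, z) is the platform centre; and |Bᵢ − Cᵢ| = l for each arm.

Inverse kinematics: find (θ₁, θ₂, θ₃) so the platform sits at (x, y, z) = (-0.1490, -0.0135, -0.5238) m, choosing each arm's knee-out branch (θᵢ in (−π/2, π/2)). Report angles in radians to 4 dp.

rotate P by −φ1: (-0.1490, -0.0135, -0.5238)
  A=0.3290, B=-0.5238, C=(l²−L²−A²−y'²−z²)/(2L)=-0.4589
  γ=atan2(-0.5238,0.3290)=-1.0100;  ψ=arccos(-0.7418)=2.4066;  θ1=γ+ψ≈1.3966
rotate P by −φ2: (0.0628, 0.1358, -0.5238)
  A cos θ + B sin θ = C:  0.1172·cos θ + -0.5238·sin θ = -0.2471
  √(A²+B²)=0.5367;  θ2 = -1.3507+2.0491 ≈ 0.6984
rotate P by −φ3: (0.0862, -0.1223, -0.5238)
  A cos θ + B sin θ = C:  0.0938·cos θ + -0.5238·sin θ = -0.2237
  θ3 = atan2(B,A) + arccos(C/0.5321) = 0.6110

θ₁ = 1.3966, θ₂ = 0.6984, θ₃ = 0.6110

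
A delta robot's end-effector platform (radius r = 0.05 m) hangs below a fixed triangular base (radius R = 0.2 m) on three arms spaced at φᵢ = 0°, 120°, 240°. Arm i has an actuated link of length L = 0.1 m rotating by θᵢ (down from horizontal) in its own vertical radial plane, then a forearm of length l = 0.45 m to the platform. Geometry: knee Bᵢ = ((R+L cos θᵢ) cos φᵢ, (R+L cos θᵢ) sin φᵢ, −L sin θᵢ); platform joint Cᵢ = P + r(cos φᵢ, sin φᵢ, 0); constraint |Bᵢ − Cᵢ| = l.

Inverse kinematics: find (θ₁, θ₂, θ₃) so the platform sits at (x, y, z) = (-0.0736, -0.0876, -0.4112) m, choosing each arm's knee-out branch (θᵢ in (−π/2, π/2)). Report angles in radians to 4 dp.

θ₁ = 0.8727, θ₂ = 0.6981, θ₃ = -0.1744

rotate P by −φ1: (-0.0736, -0.0876, -0.4112)
  A cos θ + B sin θ = C:  0.2236·cos θ + -0.4112·sin θ = -0.1713
  √(A²+B²)=0.4681;  θ1 = -1.0727+1.9454 ≈ 0.8727
rotate P by −φ2: (-0.0391, 0.1075, -0.4112)
  A cos θ + B sin θ = C:  0.1891·cos θ + -0.4112·sin θ = -0.1195
  θ2 = atan2(B,A) + arccos(C/0.4526) = 0.6981
rotate P by −φ3: (0.1127, -0.0199, -0.4112)
  A=0.0373, B=-0.4112, C=(l²−L²−A²−y'²−z²)/(2L)=0.1081
  γ=atan2(-0.4112,0.0373)=-1.4802;  ψ=arccos(0.2618)=1.3059;  θ3=γ+ψ≈-0.1744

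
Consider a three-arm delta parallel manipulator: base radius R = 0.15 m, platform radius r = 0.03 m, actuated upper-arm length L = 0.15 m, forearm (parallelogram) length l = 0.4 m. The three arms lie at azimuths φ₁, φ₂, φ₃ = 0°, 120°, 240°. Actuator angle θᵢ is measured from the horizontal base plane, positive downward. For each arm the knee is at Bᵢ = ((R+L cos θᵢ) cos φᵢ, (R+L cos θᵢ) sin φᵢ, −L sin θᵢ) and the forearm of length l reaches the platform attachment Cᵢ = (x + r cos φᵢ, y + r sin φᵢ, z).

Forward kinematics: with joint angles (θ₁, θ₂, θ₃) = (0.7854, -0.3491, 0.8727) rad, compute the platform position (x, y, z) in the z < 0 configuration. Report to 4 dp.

(-0.0684, 0.1440, -0.3353)

O1 = (0.2261·cos0.0°, 0.2261·sin0.0°, -0.1061) = (0.2261, 0.0000, -0.1061)
O2 = (0.2610·cos120.0°, 0.2610·sin120.0°, 0.0513) = (-0.1305, 0.2260, 0.0513)
arm 3 at φ=240.0°: e+L cos θ3 = 0.2164;  O3 = (-0.1082, -0.1874, -0.1149)
eliminate P² terms by subtracting sphere 1 from 2 and 3
linear system: -0.7131x+0.4520y = 0.0084−0.3147z; -0.6685x+-0.3748y = -0.0023−-0.0177z
Cramer: x(z) = -0.0037+0.1931z;  y(z) = 0.0127-0.3917z
into |P−O₁|² = l²: 1.1907z² + 0.1134z + -0.0958 = 0;  Δ = 0.4692;  z = -0.3353 or 0.2400 → z<0 root = -0.3353
x = -0.0684, y = 0.1440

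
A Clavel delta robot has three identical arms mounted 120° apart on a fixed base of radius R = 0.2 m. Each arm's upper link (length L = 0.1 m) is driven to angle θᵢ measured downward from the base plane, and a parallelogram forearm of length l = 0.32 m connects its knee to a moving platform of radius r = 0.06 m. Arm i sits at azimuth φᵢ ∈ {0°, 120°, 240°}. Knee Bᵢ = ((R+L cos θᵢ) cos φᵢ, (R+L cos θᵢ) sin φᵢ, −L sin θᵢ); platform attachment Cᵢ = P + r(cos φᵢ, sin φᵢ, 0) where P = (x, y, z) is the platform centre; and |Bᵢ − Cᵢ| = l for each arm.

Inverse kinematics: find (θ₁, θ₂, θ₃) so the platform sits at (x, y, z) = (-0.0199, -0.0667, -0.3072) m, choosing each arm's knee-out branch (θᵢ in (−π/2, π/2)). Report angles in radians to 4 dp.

rotate P by −φ1: (-0.0199, -0.0667, -0.3072)
  A=0.1599, B=-0.3072, C=(l²−L²−A²−y'²−z²)/(2L)=-0.1599
  θ1 = atan2(B,A) + arccos(C/0.3463) = 0.9600
φ2=120.0° → target in arm frame (-0.0478, 0.0506)
  A=0.1878, B=-0.3072, C=(l²−L²−A²−y'²−z²)/(2L)=-0.1990
  γ=atan2(-0.3072,0.1878)=-1.0221;  ψ=arccos(-0.5527)=2.1564;  θ2=γ+ψ≈1.1344
rotate P by −φ3: (0.0677, 0.0161, -0.3072)
  A cos θ + B sin θ = C:  0.0723·cos θ + -0.3072·sin θ = -0.0373
  γ=atan2(-0.3072,0.0723)=-1.3397;  ψ=arccos(-0.1181)=1.6892;  θ3=γ+ψ≈0.3495

θ₁ = 0.9600, θ₂ = 1.1344, θ₃ = 0.3495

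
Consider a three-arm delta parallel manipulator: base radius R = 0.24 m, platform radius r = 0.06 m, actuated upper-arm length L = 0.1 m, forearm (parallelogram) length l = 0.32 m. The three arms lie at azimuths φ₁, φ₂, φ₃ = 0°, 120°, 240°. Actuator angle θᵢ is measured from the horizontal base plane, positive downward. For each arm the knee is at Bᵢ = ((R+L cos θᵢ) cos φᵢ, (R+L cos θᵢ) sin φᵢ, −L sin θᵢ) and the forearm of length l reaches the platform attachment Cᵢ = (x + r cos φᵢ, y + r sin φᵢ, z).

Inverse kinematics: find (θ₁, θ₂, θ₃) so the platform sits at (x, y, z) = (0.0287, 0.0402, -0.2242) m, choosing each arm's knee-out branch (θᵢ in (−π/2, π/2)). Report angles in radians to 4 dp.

θ₁ = 0.2617, θ₂ = 0.3488, θ₃ = 0.9593

φ1=0.0° → target in arm frame (0.0287, 0.0402)
  e−x'=0.1513;  (l²−L²−(e−x')²−y'²−z²)/2L = 0.0881
  γ=atan2(-0.2242,0.1513)=-0.9772;  ψ=arccos(0.3258)=1.2389;  θ1=γ+ψ≈0.2617
φ2=120.0° → target in arm frame (0.0205, -0.0450)
  A=0.1595, B=-0.2242, C=(l²−L²−A²−y'²−z²)/(2L)=0.0733
  γ=atan2(-0.2242,0.1595)=-0.9523;  ψ=arccos(0.2664)=1.3011;  θ2=γ+ψ≈0.3488
φ3=240.0° → target in arm frame (-0.0492, 0.0048)
  A=0.2292, B=-0.2242, C=(l²−L²−A²−y'²−z²)/(2L)=-0.0520
  θ3 = atan2(B,A) + arccos(C/0.3206) = 0.9593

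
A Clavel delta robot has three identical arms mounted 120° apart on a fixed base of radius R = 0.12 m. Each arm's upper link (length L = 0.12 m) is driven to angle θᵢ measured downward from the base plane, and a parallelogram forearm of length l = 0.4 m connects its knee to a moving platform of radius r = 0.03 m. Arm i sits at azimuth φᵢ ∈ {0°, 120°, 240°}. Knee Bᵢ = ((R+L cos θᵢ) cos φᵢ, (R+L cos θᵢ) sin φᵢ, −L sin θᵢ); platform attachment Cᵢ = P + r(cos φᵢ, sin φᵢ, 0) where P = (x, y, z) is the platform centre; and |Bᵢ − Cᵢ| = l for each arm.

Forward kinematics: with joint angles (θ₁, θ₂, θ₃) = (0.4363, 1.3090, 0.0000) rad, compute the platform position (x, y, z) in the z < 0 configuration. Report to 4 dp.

arm 1 at φ=0.0°: ρ1 = 0.1988;  S1 = (0.1988, 0.0000, -0.0507)
arm 2 at φ=120.0°: ρ2 = 0.1211;  S2 = (-0.0605, 0.1048, -0.1159)
arm 3 at φ=240.0°: ρ3 = 0.2100;  S3 = (-0.1050, -0.1819, 0.0000)
|S₂|²−|S₁|² = -0.0140;  |S₃|²−|S₁|² = 0.0020
[-0.5186 0.2097 -0.1304]·P = -0.0140;  [-0.6075 -0.3637 0.1014]·P = 0.0020
det = 0.3160;  x = 0.0148+-0.0828z,  y = -0.0302+0.4171z
into |P−S₁|² = l²: 1.1809z² + 0.1067z + -0.1227 = 0;  Δ = 0.5908;  z = -0.3706 or 0.2803 → z<0 root = -0.3706
x = 0.0454, y = -0.1848

(0.0454, -0.1848, -0.3706)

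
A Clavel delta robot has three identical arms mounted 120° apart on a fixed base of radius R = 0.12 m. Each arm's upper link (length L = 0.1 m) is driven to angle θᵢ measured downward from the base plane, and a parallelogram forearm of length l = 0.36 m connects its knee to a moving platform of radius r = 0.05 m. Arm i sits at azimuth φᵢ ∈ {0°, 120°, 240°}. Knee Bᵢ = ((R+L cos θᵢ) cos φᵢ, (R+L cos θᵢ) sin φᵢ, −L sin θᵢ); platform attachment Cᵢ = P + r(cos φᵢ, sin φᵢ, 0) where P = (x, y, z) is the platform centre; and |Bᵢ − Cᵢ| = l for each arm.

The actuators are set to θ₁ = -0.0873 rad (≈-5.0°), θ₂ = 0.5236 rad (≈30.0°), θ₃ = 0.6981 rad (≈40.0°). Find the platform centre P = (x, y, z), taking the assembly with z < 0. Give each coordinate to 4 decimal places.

centre 1 = (0.1696·cos0.0°, 0.1696·sin0.0°, 0.0087) = (0.1696, 0.0000, 0.0087)
centre 2 = (0.1566·cos120.0°, 0.1566·sin120.0°, -0.0500) = (-0.0783, 0.1356, -0.0500)
φ3=240.0°: virtual centre (-0.0733, -0.1270, -0.0643), radius l
|centre ₂|²−|centre ₁|² = -0.0018;  |centre ₃|²−|centre ₁|² = -0.0032
linear system: -0.4958x+0.2712y = -0.0018−-0.1174z; -0.4858x+-0.2539y = -0.0032−-0.1460z
det = 0.2577;  x = 0.0052+-0.2694z,  y = 0.0028+-0.0595z
into |P−centre ₁|² = l²: 1.0761z² + 0.0708z + -0.1025 = 0;  Δ = 0.4461;  z = -0.3433 or 0.2774 → z<0 root = -0.3433
x = 0.0977, y = 0.0232

(0.0977, 0.0232, -0.3433)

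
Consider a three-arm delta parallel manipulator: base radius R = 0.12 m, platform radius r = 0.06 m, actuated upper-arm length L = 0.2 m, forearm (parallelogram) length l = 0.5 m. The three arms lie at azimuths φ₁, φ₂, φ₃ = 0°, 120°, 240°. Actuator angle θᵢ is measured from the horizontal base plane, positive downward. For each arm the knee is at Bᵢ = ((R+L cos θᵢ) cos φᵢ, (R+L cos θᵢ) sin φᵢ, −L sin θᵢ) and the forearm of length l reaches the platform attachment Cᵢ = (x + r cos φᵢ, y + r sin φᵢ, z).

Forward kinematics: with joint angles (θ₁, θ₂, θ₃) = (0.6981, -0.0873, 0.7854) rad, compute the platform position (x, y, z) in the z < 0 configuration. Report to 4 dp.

arm 1 at φ=0.0°: e+L cos θ1 = 0.2132;  O1 = (0.2132, 0.0000, -0.1286)
O2 = (0.2592·cos120.0°, 0.2592·sin120.0°, 0.0174) = (-0.1296, 0.2245, 0.0174)
φ3=240.0°: virtual centre (-0.1007, -0.1744, -0.1414), radius l
subtract pairs → two planes through P
plane₁₂: -0.6857x+0.4490y+0.2920z = 0.0055
det = 0.5211;  x = -0.0025+0.1733z,  y = 0.0085+-0.3856z
into |P−O₁|² = l²: 1.1788z² + 0.1758z + -0.1869 = 0;  Δ = 0.9120;  z = -0.4797 or 0.3305 → z<0 root = -0.4797
x = -0.0856, y = 0.1935

(-0.0856, 0.1935, -0.4797)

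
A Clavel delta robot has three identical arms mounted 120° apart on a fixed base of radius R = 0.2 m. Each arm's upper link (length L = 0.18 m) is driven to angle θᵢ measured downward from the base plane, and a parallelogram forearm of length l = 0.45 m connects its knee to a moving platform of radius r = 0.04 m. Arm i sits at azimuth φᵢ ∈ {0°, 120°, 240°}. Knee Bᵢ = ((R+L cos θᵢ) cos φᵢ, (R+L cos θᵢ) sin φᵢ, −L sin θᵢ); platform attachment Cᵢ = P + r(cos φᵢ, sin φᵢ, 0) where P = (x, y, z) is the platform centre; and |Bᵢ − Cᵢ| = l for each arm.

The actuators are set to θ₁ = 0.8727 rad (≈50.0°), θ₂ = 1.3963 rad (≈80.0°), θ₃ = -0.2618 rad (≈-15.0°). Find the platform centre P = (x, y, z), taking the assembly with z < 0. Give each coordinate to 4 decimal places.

φ1=0.0°: virtual centre (0.2757, 0.0000, -0.1379), radius l
φ2=120.0°: virtual centre (-0.0956, 0.1656, -0.1773), radius l
arm 3 at φ=240.0°: (R−r)+L cos θ3 = 0.3339;  S3 = (-0.1669, -0.2891, 0.0466)
eliminate P² terms by subtracting sphere 1 from 2 and 3
plane₁₂: -0.7426x+0.3313y+-0.0787z = -0.0270
Cramer: x(z) = 0.0131+0.1061z;  y(z) = -0.0522+0.4756z
quadratic in z: (1.2375)z²+(0.1704)z+(-0.1118)=0, √Δ=0.7632 → z ∈ {-0.3772, 0.2395}; z = -0.3772 (taking z<0)
x = -0.0269, y = -0.2316

(-0.0269, -0.2316, -0.3772)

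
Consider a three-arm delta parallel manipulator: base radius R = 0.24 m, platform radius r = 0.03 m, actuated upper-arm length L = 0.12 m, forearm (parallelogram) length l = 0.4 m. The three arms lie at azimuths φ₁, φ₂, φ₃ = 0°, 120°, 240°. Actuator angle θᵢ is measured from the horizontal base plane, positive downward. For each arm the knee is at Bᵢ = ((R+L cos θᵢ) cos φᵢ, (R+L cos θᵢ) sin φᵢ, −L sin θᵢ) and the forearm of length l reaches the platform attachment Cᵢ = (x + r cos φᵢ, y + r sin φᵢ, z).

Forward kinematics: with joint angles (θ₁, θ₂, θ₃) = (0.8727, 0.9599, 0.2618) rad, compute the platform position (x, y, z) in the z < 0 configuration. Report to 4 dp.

(-0.0253, -0.0607, -0.3343)

arm 1 at φ=0.0°: ρ1 = 0.2871;  S1 = (0.2871, 0.0000, -0.0919)
arm 2 at φ=120.0°: ρ2 = 0.2788;  S2 = (-0.1394, 0.2415, -0.0983)
arm 3 at φ=240.0°: ρ3 = 0.3259;  S3 = (-0.1630, -0.2822, -0.0311)
|S₂|²−|S₁|² = -0.0035;  |S₃|²−|S₁|² = 0.0163
plane₁₂: -0.8531x+0.4830y+-0.0127z = -0.0035
det = 0.9163;  x = -0.0064+0.0563z,  y = -0.0186+0.1259z
into |P−S₁|² = l²: 1.0190z² + 0.1461z + -0.0650 = 0;  Δ = 0.2864;  z = -0.3343 or 0.1909 → z<0 root = -0.3343
x = -0.0253, y = -0.0607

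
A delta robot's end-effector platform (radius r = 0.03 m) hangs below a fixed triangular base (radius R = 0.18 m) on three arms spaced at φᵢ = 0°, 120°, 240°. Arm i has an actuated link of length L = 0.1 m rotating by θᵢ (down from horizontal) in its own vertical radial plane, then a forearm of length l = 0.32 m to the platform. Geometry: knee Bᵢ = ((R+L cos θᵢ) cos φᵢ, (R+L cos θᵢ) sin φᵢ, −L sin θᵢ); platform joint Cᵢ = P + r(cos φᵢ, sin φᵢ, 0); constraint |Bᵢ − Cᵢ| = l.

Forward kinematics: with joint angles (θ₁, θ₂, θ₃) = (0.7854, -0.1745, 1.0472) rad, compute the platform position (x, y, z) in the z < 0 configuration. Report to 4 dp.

(-0.0241, 0.0862, -0.2579)

arm 1 at φ=0.0°: (R−r)+L cos θ1 = 0.2207;  O1 = (0.2207, 0.0000, -0.0707)
O2 = (0.2485·cos120.0°, 0.2485·sin120.0°, 0.0174) = (-0.1242, 0.2152, 0.0174)
arm 3 at φ=240.0°: (R−r)+L cos θ3 = 0.2000;  O3 = (-0.1000, -0.1732, -0.0866)
eliminate P² terms by subtracting sphere 1 from 2 and 3
[-0.6899 0.4304 0.1761]·P = 0.0083;  [-0.6414 -0.3464 -0.0318]·P = -0.0062
det = 0.5150;  x = -0.0004+0.0919z,  y = 0.0187+-0.2619z
into |P−O₁|² = l²: 1.0771z² + 0.0910z + -0.0482 = 0;  Δ = 0.2157;  z = -0.2579 or 0.1734 → z<0 root = -0.2579
x = -0.0241, y = 0.0862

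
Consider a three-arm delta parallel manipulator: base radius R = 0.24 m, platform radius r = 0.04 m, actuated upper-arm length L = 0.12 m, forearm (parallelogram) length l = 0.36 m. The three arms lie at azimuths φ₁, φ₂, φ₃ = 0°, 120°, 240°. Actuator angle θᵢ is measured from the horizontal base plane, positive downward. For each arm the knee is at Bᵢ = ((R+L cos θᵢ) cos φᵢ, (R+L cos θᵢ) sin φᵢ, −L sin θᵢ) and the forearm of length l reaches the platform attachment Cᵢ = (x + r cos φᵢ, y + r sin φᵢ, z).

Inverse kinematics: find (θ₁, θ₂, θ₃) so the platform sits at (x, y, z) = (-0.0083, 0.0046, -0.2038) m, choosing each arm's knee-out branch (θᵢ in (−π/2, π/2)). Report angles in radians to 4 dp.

θ₁ = 0.3490, θ₂ = 0.1750, θ₃ = 0.2622

rotate P by −φ1: (-0.0083, 0.0046, -0.2038)
  A=0.2083, B=-0.2038, C=(l²−L²−A²−y'²−z²)/(2L)=0.1261
  θ1 = atan2(B,A) + arccos(C/0.2914) = 0.3490
rotate P by −φ2: (0.0081, 0.0049, -0.2038)
  A=0.1919, B=-0.2038, C=(l²−L²−A²−y'²−z²)/(2L)=0.1535
  √(A²+B²)=0.2799;  θ2 = -0.8156+0.9905 ≈ 0.1750
φ3=240.0° → target in arm frame (0.0002, -0.0095)
  A cos θ + B sin θ = C:  0.1998·cos θ + -0.2038·sin θ = 0.1402
  θ3 = atan2(B,A) + arccos(C/0.2854) = 0.2622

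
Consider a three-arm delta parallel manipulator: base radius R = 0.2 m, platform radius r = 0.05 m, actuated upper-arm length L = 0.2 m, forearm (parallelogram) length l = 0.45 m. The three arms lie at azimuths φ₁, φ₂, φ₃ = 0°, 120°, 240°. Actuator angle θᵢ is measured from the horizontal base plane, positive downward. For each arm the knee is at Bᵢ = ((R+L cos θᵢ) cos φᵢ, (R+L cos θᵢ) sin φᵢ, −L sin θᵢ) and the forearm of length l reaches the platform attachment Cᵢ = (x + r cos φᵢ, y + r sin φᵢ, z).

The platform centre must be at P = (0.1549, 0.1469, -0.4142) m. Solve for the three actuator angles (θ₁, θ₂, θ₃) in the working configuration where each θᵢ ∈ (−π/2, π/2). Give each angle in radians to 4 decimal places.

arm 1 (φ=0.0°): x'=0.1549, y'=0.1469
  e−x'=-0.0049;  (l²−L²−(e−x')²−y'²−z²)/2L = -0.0767
  γ=atan2(-0.4142,-0.0049)=-1.5826;  ψ=arccos(-0.1851)=1.7569;  θ1=γ+ψ≈0.1743
rotate P by −φ2: (0.0498, -0.2076, -0.4142)
  A=0.1002, B=-0.4142, C=(l²−L²−A²−y'²−z²)/(2L)=-0.1555
  θ2 = atan2(B,A) + arccos(C/0.4262) = 0.6110
rotate P by −φ3: (-0.2047, 0.0607, -0.4142)
  e−x'=0.3547;  (l²−L²−(e−x')²−y'²−z²)/2L = -0.3463
  γ=atan2(-0.4142,0.3547)=-0.8627;  ψ=arccos(-0.6351)=2.2590;  θ3=γ+ψ≈1.3963

θ₁ = 0.1743, θ₂ = 0.6110, θ₃ = 1.3963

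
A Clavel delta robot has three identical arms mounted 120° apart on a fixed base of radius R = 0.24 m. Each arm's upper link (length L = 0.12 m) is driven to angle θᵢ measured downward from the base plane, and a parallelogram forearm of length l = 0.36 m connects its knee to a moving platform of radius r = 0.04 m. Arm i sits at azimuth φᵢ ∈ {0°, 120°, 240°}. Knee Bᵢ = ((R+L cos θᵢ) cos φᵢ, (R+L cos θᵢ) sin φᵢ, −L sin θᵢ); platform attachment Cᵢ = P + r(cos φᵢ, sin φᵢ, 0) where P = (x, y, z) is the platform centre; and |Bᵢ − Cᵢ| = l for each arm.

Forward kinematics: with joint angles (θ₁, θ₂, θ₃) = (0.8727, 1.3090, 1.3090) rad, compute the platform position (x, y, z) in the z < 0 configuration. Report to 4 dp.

centre 1 = (0.2771·cos0.0°, 0.2771·sin0.0°, -0.0919) = (0.2771, 0.0000, -0.0919)
centre 2 = (0.2311·cos120.0°, 0.2311·sin120.0°, -0.1159) = (-0.1155, 0.2001, -0.1159)
arm 3 at φ=240.0°: e+L cos θ3 = 0.2311;  centre 3 = (-0.1155, -0.2001, -0.1159)
eliminate P² terms by subtracting sphere 1 from 2 and 3
linear system: -0.7853x+0.4002y = -0.0184−-0.0480z; -0.7853x+-0.4002y = -0.0184−-0.0480z
det = 0.6286;  x = 0.0235+-0.0611z,  y = 0.0000+0.0000z
quadratic in z: (1.0037)z²+(0.2148)z+(-0.0568)=0, √Δ=0.5237 → z ∈ {-0.3679, 0.1538}; z = -0.3679 (taking z<0)
x = 0.0459, y = 0.0000

(0.0459, 0.0000, -0.3679)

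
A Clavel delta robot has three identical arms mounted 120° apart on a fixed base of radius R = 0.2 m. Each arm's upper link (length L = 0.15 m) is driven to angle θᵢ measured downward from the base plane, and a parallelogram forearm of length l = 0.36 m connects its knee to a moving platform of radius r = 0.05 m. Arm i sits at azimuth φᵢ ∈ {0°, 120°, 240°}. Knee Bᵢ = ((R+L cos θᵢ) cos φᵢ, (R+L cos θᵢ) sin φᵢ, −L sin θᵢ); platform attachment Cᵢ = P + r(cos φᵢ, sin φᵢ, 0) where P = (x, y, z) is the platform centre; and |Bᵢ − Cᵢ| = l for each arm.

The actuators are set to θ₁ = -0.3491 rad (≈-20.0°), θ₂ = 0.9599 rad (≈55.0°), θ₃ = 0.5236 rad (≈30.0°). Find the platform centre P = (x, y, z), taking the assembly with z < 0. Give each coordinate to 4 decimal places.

centre 1 = (0.2910·cos0.0°, 0.2910·sin0.0°, 0.0513) = (0.2910, 0.0000, 0.0513)
centre 2 = (0.2360·cos120.0°, 0.2360·sin120.0°, -0.1229) = (-0.1180, 0.2044, -0.1229)
φ3=240.0°: virtual centre (-0.1400, -0.2424, -0.0750), radius l
eliminate P² terms by subtracting sphere 1 from 2 and 3
[-0.8179 0.4088 -0.3484]·P = -0.0165;  [-0.8618 -0.4848 -0.2526]·P = -0.0033
det = 0.7489;  x = 0.0125+-0.3634z,  y = -0.0153+0.1250z
into |P−centre ₁|² = l²: 1.1477z² + 0.0960z + -0.0492 = 0;  Δ = 0.2350;  z = -0.2530 or 0.1694 → z<0 root = -0.2530
x = 0.1044, y = -0.0470

(0.1044, -0.0470, -0.2530)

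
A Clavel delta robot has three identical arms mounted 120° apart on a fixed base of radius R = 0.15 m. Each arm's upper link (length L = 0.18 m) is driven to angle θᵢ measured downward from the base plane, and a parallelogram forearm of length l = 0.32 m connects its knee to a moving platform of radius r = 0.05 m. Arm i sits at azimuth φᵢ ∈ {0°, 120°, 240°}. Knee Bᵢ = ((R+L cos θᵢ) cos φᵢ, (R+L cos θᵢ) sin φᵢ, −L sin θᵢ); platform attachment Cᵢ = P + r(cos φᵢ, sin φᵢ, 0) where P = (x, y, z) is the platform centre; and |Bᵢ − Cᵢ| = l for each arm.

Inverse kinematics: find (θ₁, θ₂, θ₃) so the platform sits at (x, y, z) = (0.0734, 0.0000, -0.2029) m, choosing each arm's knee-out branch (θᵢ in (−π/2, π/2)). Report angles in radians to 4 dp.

θ₁ = -0.2613, θ₂ = 0.5235, θ₃ = 0.5235

arm 1 (φ=0.0°): x'=0.0734, y'=0.0000
  A=0.0266, B=-0.2029, C=(l²−L²−A²−y'²−z²)/(2L)=0.0781
  √(A²+B²)=0.2046;  θ1 = -1.4404+1.1791 ≈ -0.2613
rotate P by −φ2: (-0.0367, -0.0636, -0.2029)
  A=0.1367, B=-0.2029, C=(l²−L²−A²−y'²−z²)/(2L)=0.0170
  γ=atan2(-0.2029,0.1367)=-0.9779;  ψ=arccos(0.0693)=1.5014;  θ2=γ+ψ≈0.5235
rotate P by −φ3: (-0.0367, 0.0636, -0.2029)
  A cos θ + B sin θ = C:  0.1367·cos θ + -0.2029·sin θ = 0.0170
  √(A²+B²)=0.2447;  θ3 = -0.9779+1.5014 ≈ 0.5235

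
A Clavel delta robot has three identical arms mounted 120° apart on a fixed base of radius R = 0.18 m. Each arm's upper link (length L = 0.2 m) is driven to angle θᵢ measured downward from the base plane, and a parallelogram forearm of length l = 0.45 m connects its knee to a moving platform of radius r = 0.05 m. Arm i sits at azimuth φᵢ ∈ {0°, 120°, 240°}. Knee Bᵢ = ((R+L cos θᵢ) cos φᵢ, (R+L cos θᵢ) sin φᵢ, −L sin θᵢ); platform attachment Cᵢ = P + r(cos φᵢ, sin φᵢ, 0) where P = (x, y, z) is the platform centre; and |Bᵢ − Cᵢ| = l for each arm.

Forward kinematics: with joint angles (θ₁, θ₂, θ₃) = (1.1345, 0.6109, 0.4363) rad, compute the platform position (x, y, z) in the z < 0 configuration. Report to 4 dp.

(-0.1343, -0.0288, -0.4641)

arm 1 at φ=0.0°: (R−r)+L cos θ1 = 0.2145;  O1 = (0.2145, 0.0000, -0.1813)
arm 2 at φ=120.0°: (R−r)+L cos θ2 = 0.2938;  O2 = (-0.1469, 0.2545, -0.1147)
φ3=240.0°: virtual centre (-0.1556, -0.2696, -0.0845), radius l
eliminate P² terms by subtracting sphere 1 from 2 and 3
plane₁₂: -0.7229x+0.5089y+0.1331z = 0.0206
Cramer: x(z) = -0.0312+0.2221z;  y(z) = -0.0038+0.0539z
sphere 1 gives Az²+Bz+C=0 with A=1.0522, B=0.2530, C=-0.1092;  B²−4AC=0.5238;  roots -0.4641, 0.2237;  negative root z = -0.4641
x = -0.1343, y = -0.0288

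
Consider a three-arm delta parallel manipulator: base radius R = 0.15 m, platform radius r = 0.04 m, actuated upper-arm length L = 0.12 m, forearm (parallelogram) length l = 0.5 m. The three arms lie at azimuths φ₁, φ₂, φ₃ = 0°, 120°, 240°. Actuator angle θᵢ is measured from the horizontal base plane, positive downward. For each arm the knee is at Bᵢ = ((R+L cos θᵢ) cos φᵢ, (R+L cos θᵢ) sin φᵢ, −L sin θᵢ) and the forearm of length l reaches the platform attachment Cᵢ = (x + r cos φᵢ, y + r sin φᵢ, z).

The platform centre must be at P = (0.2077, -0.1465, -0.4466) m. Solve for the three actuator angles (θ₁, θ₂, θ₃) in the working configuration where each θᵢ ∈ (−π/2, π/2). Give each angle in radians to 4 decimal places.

φ1=0.0° → target in arm frame (0.2077, -0.1465)
  A cos θ + B sin θ = C:  -0.0977·cos θ + -0.4466·sin θ = 0.0214
  θ1 = atan2(B,A) + arccos(C/0.4572) = -0.2622
rotate P by −φ2: (-0.2307, -0.1066, -0.4466)
  A cos θ + B sin θ = C:  0.3407·cos θ + -0.4466·sin θ = -0.3805
  γ=atan2(-0.4466,0.3407)=-0.9191;  ψ=arccos(-0.6773)=2.3149;  θ2=γ+ψ≈1.3958
rotate P by −φ3: (0.0230, 0.2531, -0.4466)
  A=0.0870, B=-0.4466, C=(l²−L²−A²−y'²−z²)/(2L)=-0.1479
  √(A²+B²)=0.4550;  θ3 = -1.3784+1.9018 ≈ 0.5233

θ₁ = -0.2622, θ₂ = 1.3958, θ₃ = 0.5233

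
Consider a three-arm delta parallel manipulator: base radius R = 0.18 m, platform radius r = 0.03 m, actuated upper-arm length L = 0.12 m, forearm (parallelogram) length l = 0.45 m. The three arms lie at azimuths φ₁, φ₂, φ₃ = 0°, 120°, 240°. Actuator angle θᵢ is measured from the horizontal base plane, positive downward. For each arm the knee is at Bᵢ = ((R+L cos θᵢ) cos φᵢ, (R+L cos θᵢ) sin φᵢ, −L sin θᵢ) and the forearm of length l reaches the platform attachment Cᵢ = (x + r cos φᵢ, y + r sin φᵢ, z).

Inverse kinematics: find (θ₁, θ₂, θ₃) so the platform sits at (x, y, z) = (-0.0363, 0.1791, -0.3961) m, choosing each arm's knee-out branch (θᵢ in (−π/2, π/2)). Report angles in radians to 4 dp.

arm 1 (φ=0.0°): x'=-0.0363, y'=0.1791
  A=0.1863, B=-0.3961, C=(l²−L²−A²−y'²−z²)/(2L)=-0.1482
  θ1 = atan2(B,A) + arccos(C/0.4377) = 0.7851
arm 2 (φ=120.0°): x'=0.1733, y'=-0.0581
  e−x'=-0.0233;  (l²−L²−(e−x')²−y'²−z²)/2L = 0.1137
  √(A²+B²)=0.3968;  θ2 = -1.6294+1.2802 ≈ -0.3493
φ3=240.0° → target in arm frame (-0.1370, -0.1210)
  e−x'=0.2870;  (l²−L²−(e−x')²−y'²−z²)/2L = -0.2741
  θ3 = atan2(B,A) + arccos(C/0.4891) = 1.2217

θ₁ = 0.7851, θ₂ = -0.3493, θ₃ = 1.2217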